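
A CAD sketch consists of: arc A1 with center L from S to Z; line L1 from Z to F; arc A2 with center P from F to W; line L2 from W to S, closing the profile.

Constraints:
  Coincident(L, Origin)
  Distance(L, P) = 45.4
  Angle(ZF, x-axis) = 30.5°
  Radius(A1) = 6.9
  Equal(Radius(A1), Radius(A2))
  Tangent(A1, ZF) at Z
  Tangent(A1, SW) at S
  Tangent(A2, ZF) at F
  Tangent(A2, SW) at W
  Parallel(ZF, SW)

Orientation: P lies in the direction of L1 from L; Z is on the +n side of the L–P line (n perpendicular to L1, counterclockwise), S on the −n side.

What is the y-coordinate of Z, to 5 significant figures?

5.9452

L is at the origin and P lies 45.4 along u from L, so P = 45.4·u = (39.118, 23.042). Tangency of A1 to both parallel lines with radius 6.9 puts Z and S at L ± 6.9·n: Z = (-3.5020, 5.9452), S = (3.5020, -5.9452). So Z.y = 5.9452.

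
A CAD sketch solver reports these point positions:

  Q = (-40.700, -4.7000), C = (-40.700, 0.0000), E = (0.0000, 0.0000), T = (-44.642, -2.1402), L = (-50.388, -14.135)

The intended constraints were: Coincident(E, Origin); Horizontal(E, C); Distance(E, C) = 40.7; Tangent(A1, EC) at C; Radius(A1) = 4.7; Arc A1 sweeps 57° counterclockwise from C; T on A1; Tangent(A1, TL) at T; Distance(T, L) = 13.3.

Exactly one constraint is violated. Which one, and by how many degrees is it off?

Tangent(A1, TL) at T — off by 7.40°.

E = (0.00, 0.00) ✓; E.y = 0.00, C.y = 0.00 ✓; |EC| = 40.70 ✓; ∠(QC, CE) = 90.00° ✓; |QC| = 4.700 ✓; bearing(Q→T) − bearing(Q→C) = 57.00° ✓; |QT| = 4.700 ✓; ∠(QT, TL) = 82.60° ✗; |TL| = 13.30 ✓.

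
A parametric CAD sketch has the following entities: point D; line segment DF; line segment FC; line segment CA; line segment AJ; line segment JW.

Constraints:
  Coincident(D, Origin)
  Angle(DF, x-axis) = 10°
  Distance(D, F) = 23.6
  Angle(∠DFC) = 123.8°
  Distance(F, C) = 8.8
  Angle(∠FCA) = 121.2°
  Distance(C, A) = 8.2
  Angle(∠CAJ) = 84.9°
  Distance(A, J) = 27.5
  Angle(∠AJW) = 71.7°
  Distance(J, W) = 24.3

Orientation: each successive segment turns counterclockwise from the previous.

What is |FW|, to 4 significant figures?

15.75

∠CAJ = 84.9° gives AJ at -139.9° from the x-axis; with |AJ| = 27.5, J = (1.054, 1.153). ∠AJW = 71.7° gives JW at -31.60° from the x-axis; with |JW| = 24.3, W = (21.75, -11.58). Then |FW| = |W − F| = 15.75.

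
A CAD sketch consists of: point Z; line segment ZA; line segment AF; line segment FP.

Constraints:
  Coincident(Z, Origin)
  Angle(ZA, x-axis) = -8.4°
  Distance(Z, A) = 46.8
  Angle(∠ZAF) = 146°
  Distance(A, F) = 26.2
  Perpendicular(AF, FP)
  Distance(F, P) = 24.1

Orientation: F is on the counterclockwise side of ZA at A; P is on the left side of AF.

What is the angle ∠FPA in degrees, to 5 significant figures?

47.391°

Z is at the origin; ZA runs at -8.4° with length 46.8, so A = 46.8·(cos -8.4°, sin -8.4°) = (46.298, -6.8367). ∠ZAF = 146.0°, so AF runs at -8.4° + (180° − 146.0°) = 25.600° from the x-axis; with |AF| = 26.2, F = A + 26.2·(cos 25.600°, sin 25.600°) = (69.926, 4.4840). AF ⟂ FP; with |FP| = 24.1 on the left of AF, P = F + 24.1·(-0.43209, 0.90183) = (59.513, 26.218). Then cos ∠FPA = PF·PA / (|PF||PA|), giving 47.391°.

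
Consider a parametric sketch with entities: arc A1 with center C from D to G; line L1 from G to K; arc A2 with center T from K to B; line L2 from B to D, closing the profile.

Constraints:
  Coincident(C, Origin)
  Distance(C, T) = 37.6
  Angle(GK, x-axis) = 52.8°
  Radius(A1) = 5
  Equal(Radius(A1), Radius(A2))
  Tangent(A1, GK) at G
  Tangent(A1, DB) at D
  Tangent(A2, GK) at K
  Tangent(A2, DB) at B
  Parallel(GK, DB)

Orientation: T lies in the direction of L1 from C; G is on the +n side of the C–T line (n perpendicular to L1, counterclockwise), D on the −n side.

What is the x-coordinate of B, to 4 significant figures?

26.72

The slot axis is L1's direction at 52.8°, so u = (cos 52.8°, sin 52.8°) = (0.6046, 0.7965) and n = (−sin 52.8°, cos 52.8°) = (-0.7965, 0.6046). C is at the origin and T lies 37.6 along u from C, so T = 37.6·u = (22.73, 29.95). Tangency of A1 to both parallel lines with radius 5.0 puts G and D at C ± 5.0·n: G = (-3.983, 3.023), D = (3.983, -3.023). Equal radii place K and B the same way about T: K = T + 5.0·n = (18.75, 32.97), B = T − 5.0·n = (26.72, 26.93). So B.x = 26.72.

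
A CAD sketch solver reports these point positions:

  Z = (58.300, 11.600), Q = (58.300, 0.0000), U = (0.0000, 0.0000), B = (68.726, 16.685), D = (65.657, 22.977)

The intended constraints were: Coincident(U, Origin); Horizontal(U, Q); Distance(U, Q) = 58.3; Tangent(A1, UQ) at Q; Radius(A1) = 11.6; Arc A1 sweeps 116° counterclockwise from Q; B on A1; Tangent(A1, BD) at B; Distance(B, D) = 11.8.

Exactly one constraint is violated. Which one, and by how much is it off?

Distance(B, D) = 11.8 — off by 4.80.

U = (0.00, 0.00) ✓; U.y = 0.00, Q.y = 0.00 ✓; |UQ| = 58.30 ✓; ∠(ZQ, QU) = 90.00° ✓; |ZQ| = 11.60 ✓; bearing(Z→B) − bearing(Z→Q) = 116.0° ✓; |ZB| = 11.60 ✓; ∠(ZB, BD) = 90.00° ✓; |BD| = 7.001 ✗.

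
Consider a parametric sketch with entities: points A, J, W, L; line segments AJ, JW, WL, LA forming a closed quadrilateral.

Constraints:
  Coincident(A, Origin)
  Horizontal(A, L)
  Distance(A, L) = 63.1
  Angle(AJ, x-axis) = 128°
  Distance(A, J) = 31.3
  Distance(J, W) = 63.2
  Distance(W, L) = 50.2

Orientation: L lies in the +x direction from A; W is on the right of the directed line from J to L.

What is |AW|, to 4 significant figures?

31.90

A is at the origin; A and L share the same y with |AL| = 63.1 and L in +x, so L = (63.1, 0). AJ runs at 128.0° with |AJ| = 31.3, so J = (-19.27, 24.66). W is determined by |JW| = 63.2 and |WL| = 50.2 together: it lies at the intersection of circle(J, 63.2) and circle(L, 50.2). With |JL| = 85.98, the foot of the radical line on JL is 51.56 from J and the perpendicular offset is √(63.2² − 51.56²) = 36.54. Taking the right-of-JL solution: W = (19.64, -25.13).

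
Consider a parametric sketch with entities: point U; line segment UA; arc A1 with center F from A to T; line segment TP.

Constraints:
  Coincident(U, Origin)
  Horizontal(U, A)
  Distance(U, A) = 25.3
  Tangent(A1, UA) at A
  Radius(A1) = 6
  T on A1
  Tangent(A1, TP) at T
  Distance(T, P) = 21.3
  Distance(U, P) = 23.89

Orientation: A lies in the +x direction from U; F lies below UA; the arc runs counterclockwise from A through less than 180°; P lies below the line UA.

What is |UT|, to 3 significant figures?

20.3

Checks: ∠(FA, AU) = 90.00° ✓; |FT| = 6.000 ✓; ∠(FT, TP) = 90.00° ✓; |TP| = 21.30 ✓; |UP| = 23.89 ✓.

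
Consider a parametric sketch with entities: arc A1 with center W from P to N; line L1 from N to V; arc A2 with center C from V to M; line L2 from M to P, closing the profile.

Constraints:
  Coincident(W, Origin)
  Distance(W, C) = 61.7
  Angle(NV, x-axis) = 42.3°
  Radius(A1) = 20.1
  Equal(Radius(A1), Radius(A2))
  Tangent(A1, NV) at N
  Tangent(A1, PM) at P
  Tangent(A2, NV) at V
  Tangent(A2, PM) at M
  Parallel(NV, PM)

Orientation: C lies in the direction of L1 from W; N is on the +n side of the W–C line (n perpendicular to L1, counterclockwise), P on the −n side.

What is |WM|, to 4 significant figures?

64.89

The slot axis is L1's direction at 42.3°, so u = (cos 42.3°, sin 42.3°) = (0.7396, 0.6730) and n = (−sin 42.3°, cos 42.3°) = (-0.6730, 0.7396). W is at the origin and C lies 61.7 along u from W, so C = 61.7·u = (45.64, 41.52). Tangency of A1 to both parallel lines with radius 20.1 puts N and P at W ± 20.1·n: N = (-13.53, 14.87), P = (13.53, -14.87). Equal radii place V and M the same way about C: V = C + 20.1·n = (32.11, 56.39), M = C − 20.1·n = (59.16, 26.66). Then |WM| = |M − W| = 64.89.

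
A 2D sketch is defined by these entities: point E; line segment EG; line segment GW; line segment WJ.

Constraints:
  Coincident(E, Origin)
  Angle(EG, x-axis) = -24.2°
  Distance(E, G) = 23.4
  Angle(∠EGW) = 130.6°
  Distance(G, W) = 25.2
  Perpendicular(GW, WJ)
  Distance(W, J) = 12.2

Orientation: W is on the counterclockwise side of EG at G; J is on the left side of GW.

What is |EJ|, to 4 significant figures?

40.81

E is at the origin; EG runs at -24.2° with length 23.4, so G = 23.4·(cos -24.2°, sin -24.2°) = (21.34, -9.592). ∠EGW = 130.6°, so GW runs at -24.2° + (180° − 130.6°) = 25.20° from the x-axis; with |GW| = 25.2, W = G + 25.2·(cos 25.20°, sin 25.20°) = (44.15, 1.137). GW ⟂ WJ; with |WJ| = 12.2 on the left of GW, J = W + 12.2·(-0.4258, 0.9048) = (38.95, 12.18). Then |EJ| = |J − E| = 40.81.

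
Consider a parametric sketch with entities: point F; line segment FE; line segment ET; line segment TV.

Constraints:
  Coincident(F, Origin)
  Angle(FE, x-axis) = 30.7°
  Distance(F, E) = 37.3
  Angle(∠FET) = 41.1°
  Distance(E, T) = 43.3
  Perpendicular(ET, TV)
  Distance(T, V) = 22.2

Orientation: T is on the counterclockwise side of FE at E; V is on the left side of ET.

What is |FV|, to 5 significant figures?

15.368

F is at the origin; FE runs at 30.7° with length 37.3, so E = 37.3·(cos 30.7°, sin 30.7°) = (32.072, 19.043). ∠FET = 41.1°, so ET runs at 30.7° + (180° − 41.1°) = 169.60° from the x-axis; with |ET| = 43.3, T = E + 43.3·(cos 169.60°, sin 169.60°) = (-10.516, 26.860). ET ⟂ TV; with |TV| = 22.2 on the left of ET, V = T + 22.2·(-0.18052, -0.98357) = (-14.524, 5.0244). Then |FV| = |V − F| = 15.368.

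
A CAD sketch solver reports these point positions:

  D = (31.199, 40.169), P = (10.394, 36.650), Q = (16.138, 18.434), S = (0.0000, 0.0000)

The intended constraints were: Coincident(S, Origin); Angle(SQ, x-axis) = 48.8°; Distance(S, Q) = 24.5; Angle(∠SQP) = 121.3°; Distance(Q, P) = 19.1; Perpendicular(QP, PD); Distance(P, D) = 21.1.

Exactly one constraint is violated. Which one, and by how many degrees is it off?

Perpendicular(QP, PD) — off by 7.90°.

S = (0.00, 0.00) ✓; SQ at 48.80° ✓; |SQ| = 24.50 ✓; ∠SQP = 121.3° ✓; |QP| = 19.10 ✓; ∠(QP, PD) = 97.90° ✗; |PD| = 21.10 ✓.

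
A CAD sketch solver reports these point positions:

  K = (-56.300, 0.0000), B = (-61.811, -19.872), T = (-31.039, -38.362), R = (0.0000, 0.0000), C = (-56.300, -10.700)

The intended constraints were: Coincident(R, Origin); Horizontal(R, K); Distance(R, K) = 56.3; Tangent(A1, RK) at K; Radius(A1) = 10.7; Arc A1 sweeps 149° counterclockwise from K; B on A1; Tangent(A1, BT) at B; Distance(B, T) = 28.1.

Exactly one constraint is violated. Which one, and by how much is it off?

Distance(B, T) = 28.1 — off by 7.80.

R = (0.00, 0.00) ✓; R.y = 0.00, K.y = 0.00 ✓; |RK| = 56.30 ✓; ∠(CK, KR) = 90.00° ✓; |CK| = 10.70 ✓; bearing(C→B) − bearing(C→K) = 149.0° ✓; |CB| = 10.70 ✓; ∠(CB, BT) = 90.00° ✓; |BT| = 35.90 ✗.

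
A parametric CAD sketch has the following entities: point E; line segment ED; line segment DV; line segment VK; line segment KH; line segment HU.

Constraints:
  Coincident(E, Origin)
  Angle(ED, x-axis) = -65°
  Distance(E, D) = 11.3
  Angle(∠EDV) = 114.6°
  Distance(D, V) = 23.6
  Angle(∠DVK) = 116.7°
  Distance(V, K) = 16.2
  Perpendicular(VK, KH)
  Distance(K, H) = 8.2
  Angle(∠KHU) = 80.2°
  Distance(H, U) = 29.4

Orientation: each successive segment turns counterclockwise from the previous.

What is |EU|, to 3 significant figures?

28.3

E is at the origin; ED runs at -65.0° with length 11.3, so D = (4.78, -10.2). ∠EDV = 114.6° gives DV at 0.400° from the x-axis; with |DV| = 23.6, V = (28.4, -10.1). ∠DVK = 116.7° gives VK at 63.7° from the x-axis; with |VK| = 16.2, K = (35.6, 4.45). VK is perpendicular to KH, so KH runs at 154°; with |KH| = 8.2, H = (28.2, 8.08). ∠KHU = 80.2° gives HU at -106° from the x-axis; with |HU| = 29.4, U = (19.9, -20.1). Then |EU| = |U − E| = 28.3.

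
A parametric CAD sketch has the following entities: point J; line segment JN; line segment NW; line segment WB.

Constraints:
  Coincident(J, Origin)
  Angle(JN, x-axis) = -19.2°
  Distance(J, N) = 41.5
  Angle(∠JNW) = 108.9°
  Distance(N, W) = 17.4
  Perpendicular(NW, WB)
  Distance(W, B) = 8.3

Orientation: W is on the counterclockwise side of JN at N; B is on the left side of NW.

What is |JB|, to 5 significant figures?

43.703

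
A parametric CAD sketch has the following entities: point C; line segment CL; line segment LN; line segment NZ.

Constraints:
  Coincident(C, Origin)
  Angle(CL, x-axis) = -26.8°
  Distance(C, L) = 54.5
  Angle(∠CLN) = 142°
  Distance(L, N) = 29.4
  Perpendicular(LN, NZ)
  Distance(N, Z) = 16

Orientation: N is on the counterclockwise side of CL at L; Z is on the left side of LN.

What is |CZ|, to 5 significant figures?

74.446

C is at the origin; CL runs at -26.8° with length 54.5, so L = 54.5·(cos -26.8°, sin -26.8°) = (48.646, -24.573). ∠CLN = 142.0°, so LN runs at -26.8° + (180° − 142.0°) = 11.200° from the x-axis; with |LN| = 29.4, N = L + 29.4·(cos 11.200°, sin 11.200°) = (77.486, -18.862). LN ⟂ NZ; with |NZ| = 16.0 on the left of LN, Z = N + 16.0·(-0.19423, 0.98096) = (74.378, -3.1671). Then |CZ| = |Z − C| = 74.446.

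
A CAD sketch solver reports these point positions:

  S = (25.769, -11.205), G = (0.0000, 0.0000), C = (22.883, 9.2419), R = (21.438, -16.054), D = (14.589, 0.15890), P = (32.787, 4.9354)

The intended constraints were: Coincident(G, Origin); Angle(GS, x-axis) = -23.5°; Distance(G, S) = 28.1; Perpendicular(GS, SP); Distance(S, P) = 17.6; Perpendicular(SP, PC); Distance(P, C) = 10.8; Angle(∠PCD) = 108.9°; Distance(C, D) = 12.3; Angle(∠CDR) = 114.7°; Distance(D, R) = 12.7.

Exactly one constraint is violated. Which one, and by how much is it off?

Distance(D, R) = 12.7 — off by 4.90.

G = (0.00, 0.00) ✓; GS at -23.50° ✓; |GS| = 28.10 ✓; ∠(GS, SP) = 90.00° ✓; |SP| = 17.60 ✓; ∠(SP, PC) = 90.00° ✓; |PC| = 10.80 ✓; ∠PCD = 108.9° ✓; |CD| = 12.30 ✓; ∠CDR = 114.7° ✓; |DR| = 17.60 ✗.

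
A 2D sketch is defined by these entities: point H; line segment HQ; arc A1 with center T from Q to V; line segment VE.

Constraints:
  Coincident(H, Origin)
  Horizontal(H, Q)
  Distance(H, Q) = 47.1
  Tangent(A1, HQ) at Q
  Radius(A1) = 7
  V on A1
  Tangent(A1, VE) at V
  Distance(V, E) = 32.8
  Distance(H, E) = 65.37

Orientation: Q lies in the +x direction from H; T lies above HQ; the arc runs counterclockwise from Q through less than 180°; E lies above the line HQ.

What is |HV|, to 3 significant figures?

54.6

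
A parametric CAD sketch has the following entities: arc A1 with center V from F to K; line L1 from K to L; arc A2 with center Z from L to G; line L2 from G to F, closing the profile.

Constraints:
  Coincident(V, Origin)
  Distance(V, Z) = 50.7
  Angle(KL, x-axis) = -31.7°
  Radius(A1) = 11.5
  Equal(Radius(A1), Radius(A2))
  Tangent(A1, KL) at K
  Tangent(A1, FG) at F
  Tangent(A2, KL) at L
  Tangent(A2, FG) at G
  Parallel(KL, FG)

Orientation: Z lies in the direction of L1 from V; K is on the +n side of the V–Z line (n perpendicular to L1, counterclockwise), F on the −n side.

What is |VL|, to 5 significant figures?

51.988

Tangency of A1 to both parallel lines with radius 11.5 puts K and F at V ± 11.5·n: K = (6.0429, 9.7843), F = (-6.0429, -9.7843). Equal radii place L and G the same way about Z: L = Z + 11.5·n = (49.179, -16.857), G = Z − 11.5·n = (37.093, -36.426). Then |VL| = |L − V| = 51.988.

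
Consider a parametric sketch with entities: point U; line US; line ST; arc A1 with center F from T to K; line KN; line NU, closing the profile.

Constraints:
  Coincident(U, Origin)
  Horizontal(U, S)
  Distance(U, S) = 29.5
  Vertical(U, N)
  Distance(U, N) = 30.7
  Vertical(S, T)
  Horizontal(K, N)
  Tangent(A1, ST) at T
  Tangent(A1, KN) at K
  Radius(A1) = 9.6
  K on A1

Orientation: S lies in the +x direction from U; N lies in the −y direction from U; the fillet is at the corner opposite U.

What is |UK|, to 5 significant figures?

36.586

U is at the origin; U and S share the same y with |US| = 29.5 and S on the +x side, so S = (29.500, 0.0000). UN is vertical with |UN| = 30.7 and N on the −y side, so N = (0.0000, -30.700). The virtual corner opposite U is at (29.500, -30.700). The tangent condition forces FT to be normal to ST and A1 meets KN tangentially, so FK is at right angles to KN, with radius 9.6, so the center F sits 9.6 in from both sides at F = (19.900, -21.100). That places the tangent points at T = (29.500, -21.100) on ST and K = (19.900, -30.700) on KN. Then |UK| = |K − U| = 36.586.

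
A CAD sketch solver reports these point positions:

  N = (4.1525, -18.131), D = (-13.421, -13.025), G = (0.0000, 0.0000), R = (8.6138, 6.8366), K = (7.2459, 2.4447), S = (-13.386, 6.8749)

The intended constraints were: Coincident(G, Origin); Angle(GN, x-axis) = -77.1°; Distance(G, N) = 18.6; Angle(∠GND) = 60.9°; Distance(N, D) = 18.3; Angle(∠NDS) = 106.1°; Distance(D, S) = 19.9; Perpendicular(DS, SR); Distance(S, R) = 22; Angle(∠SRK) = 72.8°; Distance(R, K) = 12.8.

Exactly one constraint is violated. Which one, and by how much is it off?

Distance(R, K) = 12.8 — off by 8.20.

G = (0.00, 0.00) ✓; GN at -77.10° ✓; |GN| = 18.60 ✓; ∠GND = 60.90° ✓; |ND| = 18.30 ✓; ∠NDS = 106.1° ✓; |DS| = 19.90 ✓; ∠(DS, SR) = 90.00° ✓; |SR| = 22.00 ✓; ∠SRK = 72.80° ✓; |RK| = 4.600 ✗.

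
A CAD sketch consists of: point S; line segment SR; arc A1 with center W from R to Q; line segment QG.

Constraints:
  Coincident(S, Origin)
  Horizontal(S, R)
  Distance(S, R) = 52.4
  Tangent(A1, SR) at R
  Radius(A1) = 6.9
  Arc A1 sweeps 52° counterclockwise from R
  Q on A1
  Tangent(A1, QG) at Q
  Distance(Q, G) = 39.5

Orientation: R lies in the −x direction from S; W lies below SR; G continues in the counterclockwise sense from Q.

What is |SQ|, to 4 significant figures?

57.90

S is at the origin; S and R share the same y with |SR| = 52.4 and R on the −x side, so R = (-52.40, 0.000). A1 meets SR tangentially, so WR is at right angles to SR, so W = R + (0, -6.9) = (-52.40, -6.900). On A1, R sits at bearing 90° from W; a 52° counterclockwise sweep puts Q at bearing 142°, so Q = W + 6.9·(cos 142°, sin 142°) = (-57.84, -2.652). Then |SQ| = |Q − S| = 57.90.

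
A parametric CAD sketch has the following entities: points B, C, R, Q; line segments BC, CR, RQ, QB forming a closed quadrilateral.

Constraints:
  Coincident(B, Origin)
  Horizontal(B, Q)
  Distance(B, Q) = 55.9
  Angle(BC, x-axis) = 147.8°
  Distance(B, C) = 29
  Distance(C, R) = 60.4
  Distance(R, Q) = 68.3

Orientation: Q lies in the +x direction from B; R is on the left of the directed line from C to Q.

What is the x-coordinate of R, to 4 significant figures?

18.91

B is at the origin; B and Q share the same y with |BQ| = 55.9 and Q in +x, so Q = (55.9, 0). BC runs at 147.8° with |BC| = 29.0, so C = (-24.54, 15.45). R is determined by |CR| = 60.4 and |RQ| = 68.3 together: it lies at the intersection of circle(C, 60.4) and circle(Q, 68.3). With |CQ| = 81.91, the foot of the radical line on CQ is 34.75 from C and the perpendicular offset is √(60.4² − 34.75²) = 49.40. Taking the left-of-CQ solution: R = (18.91, 57.41).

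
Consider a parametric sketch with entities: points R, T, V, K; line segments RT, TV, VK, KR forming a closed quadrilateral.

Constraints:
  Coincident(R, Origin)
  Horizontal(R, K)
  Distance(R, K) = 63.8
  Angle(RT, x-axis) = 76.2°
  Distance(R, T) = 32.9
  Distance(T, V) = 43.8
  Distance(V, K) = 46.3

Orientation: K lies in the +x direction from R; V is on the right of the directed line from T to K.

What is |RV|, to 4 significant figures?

21.44

R is at the origin; RK is horizontal with |RK| = 63.8 and K in +x, so K = (63.8, 0). RT runs at 76.2° with |RT| = 32.9, so T = (7.848, 31.95). V is determined by |TV| = 43.8 and |VK| = 46.3 together: it lies at the intersection of circle(T, 43.8) and circle(K, 46.3). With |TK| = 64.43, the foot of the radical line on TK is 30.47 from T and the perpendicular offset is √(43.8² − 30.47²) = 31.47. Taking the right-of-TK solution: V = (18.70, -10.48).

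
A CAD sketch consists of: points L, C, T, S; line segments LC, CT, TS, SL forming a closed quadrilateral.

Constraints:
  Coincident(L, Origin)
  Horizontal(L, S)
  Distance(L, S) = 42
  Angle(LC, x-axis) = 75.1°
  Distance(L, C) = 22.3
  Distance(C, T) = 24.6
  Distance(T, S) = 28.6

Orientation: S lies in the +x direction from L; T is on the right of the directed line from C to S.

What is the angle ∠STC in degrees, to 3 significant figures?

105°

Checks: |CT| = 24.60 ✓; |TS| = 28.60 ✓.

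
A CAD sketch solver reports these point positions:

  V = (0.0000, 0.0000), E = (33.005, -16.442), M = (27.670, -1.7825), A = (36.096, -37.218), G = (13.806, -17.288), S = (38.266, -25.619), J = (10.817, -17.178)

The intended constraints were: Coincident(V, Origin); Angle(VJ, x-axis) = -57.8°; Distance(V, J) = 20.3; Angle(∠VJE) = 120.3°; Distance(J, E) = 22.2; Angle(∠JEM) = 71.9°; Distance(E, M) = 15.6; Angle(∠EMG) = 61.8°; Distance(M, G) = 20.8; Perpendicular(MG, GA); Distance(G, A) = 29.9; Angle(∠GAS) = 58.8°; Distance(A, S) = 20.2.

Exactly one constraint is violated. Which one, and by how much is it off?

Distance(A, S) = 20.2 — off by 8.40.

V = (0.00, 0.00) ✓; VJ at -57.80° ✓; |VJ| = 20.30 ✓; ∠VJE = 120.3° ✓; |JE| = 22.20 ✓; ∠JEM = 71.90° ✓; |EM| = 15.60 ✓; ∠EMG = 61.80° ✓; |MG| = 20.80 ✓; ∠(MG, GA) = 90.00° ✓; |GA| = 29.90 ✓; ∠GAS = 58.80° ✓; |AS| = 11.80 ✗.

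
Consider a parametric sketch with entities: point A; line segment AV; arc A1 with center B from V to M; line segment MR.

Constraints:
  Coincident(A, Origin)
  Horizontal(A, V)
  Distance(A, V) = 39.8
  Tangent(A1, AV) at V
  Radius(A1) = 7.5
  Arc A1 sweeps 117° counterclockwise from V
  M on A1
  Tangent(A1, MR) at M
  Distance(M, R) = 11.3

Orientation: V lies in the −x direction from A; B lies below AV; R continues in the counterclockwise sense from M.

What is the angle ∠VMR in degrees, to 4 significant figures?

121.5°

A is at the origin; A and V share the same y with |AV| = 39.8 and V on the −x side, so V = (-39.80, 0.000). Since A1 is tangent to AV there, BV ⟂ AV, so B = V + (0, -7.5) = (-39.80, -7.500). On A1, V sits at bearing 90° from B; a 117° counterclockwise sweep puts M at bearing 207°, so M = B + 7.5·(cos 207°, sin 207°) = (-46.48, -10.90). Since A1 is tangent to MR there, BM ⟂ MR, so MR runs along (−sin 207°, cos 207°); with |MR| = 11.3, R = (-41.35, -20.97). Then cos ∠VMR = MV·MR / (|MV||MR|), giving 121.5°.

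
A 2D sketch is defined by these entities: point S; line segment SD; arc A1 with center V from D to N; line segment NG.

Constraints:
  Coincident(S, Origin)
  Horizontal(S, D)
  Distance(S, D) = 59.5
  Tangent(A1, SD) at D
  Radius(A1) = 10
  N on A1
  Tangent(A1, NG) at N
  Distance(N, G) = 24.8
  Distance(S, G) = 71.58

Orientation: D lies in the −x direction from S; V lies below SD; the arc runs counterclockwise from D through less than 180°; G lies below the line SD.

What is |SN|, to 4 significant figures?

70.25

S is at the origin; SD is horizontal with |SD| = 59.5 and D on the −x side, so D = (-59.50, 0.000). The tangent condition forces VD to be normal to SD, so V = D + (0, -10) = (-59.50, -10.00). Since VN ⟂ NG (tangency), |VG| = √(10.0² + 24.8²) = 26.74 regardless of where N sits on A1. So G lies on both circle(S, 71.58) and circle(V, 26.74); the below-SD intersection is G = (-61.48, -36.67). N is the foot of the tangent from G: N = (-69.03, -13.04).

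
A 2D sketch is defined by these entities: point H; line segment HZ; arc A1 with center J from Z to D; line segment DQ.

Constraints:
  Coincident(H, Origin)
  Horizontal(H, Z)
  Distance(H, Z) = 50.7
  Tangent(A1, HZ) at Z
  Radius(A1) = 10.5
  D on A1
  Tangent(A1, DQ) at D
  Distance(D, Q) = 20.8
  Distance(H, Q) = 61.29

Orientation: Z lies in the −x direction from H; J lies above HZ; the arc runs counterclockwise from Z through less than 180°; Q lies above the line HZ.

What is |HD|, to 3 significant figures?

44.2

H is at the origin; H and Z share the same y with |HZ| = 50.7 and Z on the −x side, so Z = (-50.7, 0.00). A1 meets HZ tangentially, so JZ is at right angles to HZ, so J = Z + (0, 10.5) = (-50.7, 10.5). Since JD ⟂ DQ (tangency), |JQ| = √(10.5² + 20.8²) = 23.3 regardless of where D sits on A1. So Q lies on both circle(H, 61.29) and circle(J, 23.3); the above-HZ intersection is Q = (-51.1, 33.8). D is the foot of the tangent from Q: D = (-41.4, 15.4).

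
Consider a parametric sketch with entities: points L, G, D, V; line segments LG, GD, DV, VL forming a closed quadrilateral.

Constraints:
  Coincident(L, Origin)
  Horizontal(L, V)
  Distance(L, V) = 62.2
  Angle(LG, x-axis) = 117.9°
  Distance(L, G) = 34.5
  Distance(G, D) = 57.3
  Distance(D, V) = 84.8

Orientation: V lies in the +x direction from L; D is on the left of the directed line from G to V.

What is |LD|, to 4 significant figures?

77.04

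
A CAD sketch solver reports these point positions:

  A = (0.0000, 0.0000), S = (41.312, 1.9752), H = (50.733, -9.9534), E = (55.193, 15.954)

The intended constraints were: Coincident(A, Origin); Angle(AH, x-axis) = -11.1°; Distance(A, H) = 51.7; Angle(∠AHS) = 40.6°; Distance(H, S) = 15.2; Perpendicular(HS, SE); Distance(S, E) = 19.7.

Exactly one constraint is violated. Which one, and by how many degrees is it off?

Perpendicular(HS, SE) — off by 6.90°.

A = (0.00, 0.00) ✓; AH at -11.10° ✓; |AH| = 51.70 ✓; ∠AHS = 40.60° ✓; |HS| = 15.20 ✓; ∠(HS, SE) = 83.10° ✗; |SE| = 19.70 ✓.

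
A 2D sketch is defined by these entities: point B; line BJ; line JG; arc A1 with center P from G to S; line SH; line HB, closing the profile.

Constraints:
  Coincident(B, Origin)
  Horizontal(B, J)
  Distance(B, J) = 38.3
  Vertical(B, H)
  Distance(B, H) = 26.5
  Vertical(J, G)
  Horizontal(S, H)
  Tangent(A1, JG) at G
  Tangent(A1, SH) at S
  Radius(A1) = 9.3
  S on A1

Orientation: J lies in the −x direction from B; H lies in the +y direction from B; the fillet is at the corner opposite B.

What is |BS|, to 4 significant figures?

39.28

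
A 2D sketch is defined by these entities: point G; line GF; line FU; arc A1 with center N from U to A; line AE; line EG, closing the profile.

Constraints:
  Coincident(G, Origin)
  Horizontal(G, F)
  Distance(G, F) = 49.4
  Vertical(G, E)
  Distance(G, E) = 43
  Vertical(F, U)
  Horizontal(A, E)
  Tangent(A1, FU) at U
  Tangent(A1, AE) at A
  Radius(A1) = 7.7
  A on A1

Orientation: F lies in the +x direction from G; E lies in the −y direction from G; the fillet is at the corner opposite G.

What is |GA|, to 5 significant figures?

59.899

G is at the origin; GF is horizontal with |GF| = 49.4 and F on the +x side, so F = (49.400, 0.0000). GE is vertical with |GE| = 43.0 and E on the −y side, so E = (0.0000, -43.000). The virtual corner opposite G is at (49.400, -43.000). Since A1 is tangent to FU there, NU ⟂ FU and tangency of A1 to AE means the radius NA is perpendicular to AE, with radius 7.7, so the center N sits 7.7 in from both sides at N = (41.700, -35.300). That places the tangent points at U = (49.400, -35.300) on FU and A = (41.700, -43.000) on AE. Then |GA| = |A − G| = 59.899.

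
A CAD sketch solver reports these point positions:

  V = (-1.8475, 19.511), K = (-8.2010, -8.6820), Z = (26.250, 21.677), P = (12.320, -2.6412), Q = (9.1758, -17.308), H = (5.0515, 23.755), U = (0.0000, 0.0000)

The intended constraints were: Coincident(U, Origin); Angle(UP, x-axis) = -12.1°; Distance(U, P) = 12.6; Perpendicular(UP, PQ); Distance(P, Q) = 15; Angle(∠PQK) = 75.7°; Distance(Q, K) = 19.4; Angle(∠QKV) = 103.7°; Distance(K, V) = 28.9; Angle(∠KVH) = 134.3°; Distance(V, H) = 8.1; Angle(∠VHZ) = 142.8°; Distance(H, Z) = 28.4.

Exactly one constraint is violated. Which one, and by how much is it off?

Distance(H, Z) = 28.4 — off by 7.10.

U = (0.00, 0.00) ✓; UP at -12.10° ✓; |UP| = 12.60 ✓; ∠(UP, PQ) = 90.00° ✓; |PQ| = 15.00 ✓; ∠PQK = 75.70° ✓; |QK| = 19.40 ✓; ∠QKV = 103.7° ✓; |KV| = 28.90 ✓; ∠KVH = 134.3° ✓; |VH| = 8.100 ✓; ∠VHZ = 142.8° ✓; |HZ| = 21.30 ✗.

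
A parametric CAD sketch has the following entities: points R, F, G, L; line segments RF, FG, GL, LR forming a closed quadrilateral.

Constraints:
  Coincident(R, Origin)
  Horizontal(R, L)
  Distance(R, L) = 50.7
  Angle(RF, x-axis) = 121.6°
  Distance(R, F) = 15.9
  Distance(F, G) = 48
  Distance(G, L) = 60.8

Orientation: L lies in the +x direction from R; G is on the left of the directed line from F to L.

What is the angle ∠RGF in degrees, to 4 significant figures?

15.21°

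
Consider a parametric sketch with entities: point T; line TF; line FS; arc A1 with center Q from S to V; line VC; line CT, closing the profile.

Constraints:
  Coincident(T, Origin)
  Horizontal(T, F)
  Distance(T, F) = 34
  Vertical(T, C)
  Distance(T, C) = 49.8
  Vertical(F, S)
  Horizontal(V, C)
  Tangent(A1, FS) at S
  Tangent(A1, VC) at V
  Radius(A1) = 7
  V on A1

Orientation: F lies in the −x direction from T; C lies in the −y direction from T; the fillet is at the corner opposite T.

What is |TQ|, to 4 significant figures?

50.60

T is at the origin; TF is horizontal with |TF| = 34.0 and F on the −x side, so F = (-34.00, 0.000). TC is vertical with |TC| = 49.8 and C on the −y side, so C = (0.000, -49.80). The virtual corner opposite T is at (-34.00, -49.80). Tangency of A1 to FS means the radius QS is perpendicular to FS and A1 meets VC tangentially, so QV is at right angles to VC, with radius 7.0, so the center Q sits 7.0 in from both sides at Q = (-27.00, -42.80). Then |TQ| = |Q − T| = 50.60.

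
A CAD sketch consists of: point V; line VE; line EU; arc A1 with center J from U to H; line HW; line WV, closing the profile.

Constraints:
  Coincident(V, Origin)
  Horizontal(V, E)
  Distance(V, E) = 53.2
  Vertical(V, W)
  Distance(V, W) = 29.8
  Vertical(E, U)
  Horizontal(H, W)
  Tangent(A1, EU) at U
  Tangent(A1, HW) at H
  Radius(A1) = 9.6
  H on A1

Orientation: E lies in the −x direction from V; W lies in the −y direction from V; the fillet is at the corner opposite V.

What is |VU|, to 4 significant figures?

56.91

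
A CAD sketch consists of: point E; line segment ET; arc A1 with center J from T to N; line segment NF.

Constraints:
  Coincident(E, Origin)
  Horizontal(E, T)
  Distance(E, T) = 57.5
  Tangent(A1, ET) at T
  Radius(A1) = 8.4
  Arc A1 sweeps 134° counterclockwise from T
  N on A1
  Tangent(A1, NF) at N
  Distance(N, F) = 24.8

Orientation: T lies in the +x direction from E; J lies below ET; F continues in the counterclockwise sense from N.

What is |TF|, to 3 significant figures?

34.0

E is at the origin; ET is horizontal with |ET| = 57.5 and T on the +x side, so T = (57.5, 0.00). The tangent condition forces JT to be normal to ET, so J = T + (0, -8.4) = (57.5, -8.40). On A1, T sits at bearing 90° from J; a 134° counterclockwise sweep puts N at bearing 224°, so N = J + 8.4·(cos 224°, sin 224°) = (51.5, -14.2). Tangency of A1 to NF means the radius JN is perpendicular to NF, so NF runs along (−sin 224°, cos 224°); with |NF| = 24.8, F = (68.7, -32.1). Then |TF| = |F − T| = 34.0.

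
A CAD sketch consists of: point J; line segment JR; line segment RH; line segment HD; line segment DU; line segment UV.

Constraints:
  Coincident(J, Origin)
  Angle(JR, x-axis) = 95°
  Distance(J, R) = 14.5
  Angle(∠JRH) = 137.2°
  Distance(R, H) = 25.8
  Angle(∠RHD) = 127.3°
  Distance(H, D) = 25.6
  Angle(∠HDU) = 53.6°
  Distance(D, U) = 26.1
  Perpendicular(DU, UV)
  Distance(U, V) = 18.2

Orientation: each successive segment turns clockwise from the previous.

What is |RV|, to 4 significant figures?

15.15

J is at the origin; JR runs at 95.0° with length 14.5, so R = (-1.264, 14.44). ∠JRH = 137.2° gives RH at 52.20° from the x-axis; with |RH| = 25.8, H = (14.55, 34.83). ∠RHD = 127.3° gives HD at -0.5000° from the x-axis; with |HD| = 25.6, D = (40.15, 34.61). ∠HDU = 53.6° gives DU at -126.9° from the x-axis; with |DU| = 26.1, U = (24.48, 13.74). The perpendicularity gives UV at right angles to DU, so UV runs at 143.1°; with |UV| = 18.2, V = (9.923, 24.66). Then |RV| = |V − R| = 15.15.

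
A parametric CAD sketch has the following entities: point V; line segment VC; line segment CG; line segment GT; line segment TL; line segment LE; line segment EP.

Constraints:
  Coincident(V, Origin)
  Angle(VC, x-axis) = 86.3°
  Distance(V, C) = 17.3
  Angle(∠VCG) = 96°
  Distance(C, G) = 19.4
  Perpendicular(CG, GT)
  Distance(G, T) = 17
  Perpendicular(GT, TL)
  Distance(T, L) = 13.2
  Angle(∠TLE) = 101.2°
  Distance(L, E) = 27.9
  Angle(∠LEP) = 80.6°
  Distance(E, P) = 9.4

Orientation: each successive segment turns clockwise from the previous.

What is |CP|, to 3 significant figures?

14.7

∠TLE = 101.2° gives LE at 104° from the x-axis; with |LE| = 27.9, E = (1.48, 27.7). ∠LEP = 80.6° gives EP at 4.10° from the x-axis; with |EP| = 9.4, P = (10.9, 28.3). Then |CP| = |P − C| = 14.7.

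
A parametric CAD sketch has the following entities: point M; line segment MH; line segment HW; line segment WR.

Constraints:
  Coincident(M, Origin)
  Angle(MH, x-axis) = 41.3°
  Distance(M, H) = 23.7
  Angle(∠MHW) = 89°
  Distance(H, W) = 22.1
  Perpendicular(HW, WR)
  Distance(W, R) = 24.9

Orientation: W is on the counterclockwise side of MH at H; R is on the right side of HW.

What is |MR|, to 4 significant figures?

53.22

M is at the origin; MH runs at 41.3° with length 23.7, so H = 23.7·(cos 41.3°, sin 41.3°) = (17.80, 15.64). ∠MHW = 89.0°, so HW runs at 41.3° + (180° − 89.0°) = 132.3° from the x-axis; with |HW| = 22.1, W = H + 22.1·(cos 132.3°, sin 132.3°) = (2.931, 31.99). HW ⟂ WR; with |WR| = 24.9 on the right of HW, R = W + 24.9·(0.7396, 0.6730) = (21.35, 48.75). Then |MR| = |R − M| = 53.22.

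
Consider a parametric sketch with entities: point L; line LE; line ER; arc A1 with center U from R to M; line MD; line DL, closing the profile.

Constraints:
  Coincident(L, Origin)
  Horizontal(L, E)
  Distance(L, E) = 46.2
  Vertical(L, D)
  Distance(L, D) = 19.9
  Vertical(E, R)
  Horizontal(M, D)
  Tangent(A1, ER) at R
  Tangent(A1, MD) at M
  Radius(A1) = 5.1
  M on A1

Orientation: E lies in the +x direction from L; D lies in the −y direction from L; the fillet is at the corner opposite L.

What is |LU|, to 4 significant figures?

43.68

L is at the origin; L and E share the same y with |LE| = 46.2 and E on the +x side, so E = (46.20, 0.000). LD is vertical with |LD| = 19.9 and D on the −y side, so D = (0.000, -19.90). The virtual corner opposite L is at (46.20, -19.90). The tangent condition forces UR to be normal to ER and tangency of A1 to MD means the radius UM is perpendicular to MD, with radius 5.1, so the center U sits 5.1 in from both sides at U = (41.10, -14.80). Then |LU| = |U − L| = 43.68.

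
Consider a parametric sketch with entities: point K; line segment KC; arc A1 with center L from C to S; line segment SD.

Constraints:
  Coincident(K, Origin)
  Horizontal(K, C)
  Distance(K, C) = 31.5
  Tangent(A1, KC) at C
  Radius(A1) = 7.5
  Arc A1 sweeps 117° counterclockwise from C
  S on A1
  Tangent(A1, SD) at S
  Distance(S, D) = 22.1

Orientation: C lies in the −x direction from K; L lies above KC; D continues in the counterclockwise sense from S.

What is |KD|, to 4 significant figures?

46.38

K is at the origin; KC is horizontal with |KC| = 31.5 and C on the −x side, so C = (-31.50, 0.000). The tangent condition forces LC to be normal to KC, so L = C + (0, 7.5) = (-31.50, 7.500). On A1, C sits at bearing -90° from L; a 117° counterclockwise sweep puts S at bearing 27°, so S = L + 7.5·(cos 27°, sin 27°) = (-24.82, 10.90). The tangent condition forces LS to be normal to SD, so SD runs along (−sin 27°, cos 27°); with |SD| = 22.1, D = (-34.85, 30.60). Then |KD| = |D − K| = 46.38.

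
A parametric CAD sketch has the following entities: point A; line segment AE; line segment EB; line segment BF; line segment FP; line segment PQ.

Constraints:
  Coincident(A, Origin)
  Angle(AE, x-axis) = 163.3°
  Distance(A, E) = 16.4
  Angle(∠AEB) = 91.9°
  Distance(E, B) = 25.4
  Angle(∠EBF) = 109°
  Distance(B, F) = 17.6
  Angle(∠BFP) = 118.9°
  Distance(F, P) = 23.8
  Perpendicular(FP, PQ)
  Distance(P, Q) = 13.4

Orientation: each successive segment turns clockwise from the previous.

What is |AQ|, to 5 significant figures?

10.631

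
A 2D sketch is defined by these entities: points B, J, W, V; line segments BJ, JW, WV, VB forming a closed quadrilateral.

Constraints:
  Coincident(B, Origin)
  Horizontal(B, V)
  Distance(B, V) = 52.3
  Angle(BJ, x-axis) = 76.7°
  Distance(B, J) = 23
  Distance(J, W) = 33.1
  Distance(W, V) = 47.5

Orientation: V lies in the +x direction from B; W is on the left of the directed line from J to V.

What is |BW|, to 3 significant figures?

53.0

B is at the origin; BV is horizontal with |BV| = 52.3 and V in +x, so V = (52.3, 0). BJ runs at 76.7° with |BJ| = 23.0, so J = (5.29, 22.4). W is determined by |JW| = 33.1 and |WV| = 47.5 together: it lies at the intersection of circle(J, 33.1) and circle(V, 47.5). With |JV| = 52.1, the foot of the radical line on JV is 14.9 from J and the perpendicular offset is √(33.1² − 14.9²) = 29.6. Taking the left-of-JV solution: W = (31.4, 42.7).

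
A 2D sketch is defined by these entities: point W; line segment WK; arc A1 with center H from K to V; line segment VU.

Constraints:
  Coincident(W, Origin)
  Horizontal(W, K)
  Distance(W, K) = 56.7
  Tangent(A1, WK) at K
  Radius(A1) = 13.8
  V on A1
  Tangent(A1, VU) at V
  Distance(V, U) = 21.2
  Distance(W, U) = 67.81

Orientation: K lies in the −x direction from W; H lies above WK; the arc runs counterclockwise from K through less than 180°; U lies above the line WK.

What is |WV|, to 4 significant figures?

49.34

Checks: |HV| = 13.80 ✓; ∠(HV, VU) = 90.00° ✓; |VU| = 21.20 ✓; |WU| = 67.81 ✓.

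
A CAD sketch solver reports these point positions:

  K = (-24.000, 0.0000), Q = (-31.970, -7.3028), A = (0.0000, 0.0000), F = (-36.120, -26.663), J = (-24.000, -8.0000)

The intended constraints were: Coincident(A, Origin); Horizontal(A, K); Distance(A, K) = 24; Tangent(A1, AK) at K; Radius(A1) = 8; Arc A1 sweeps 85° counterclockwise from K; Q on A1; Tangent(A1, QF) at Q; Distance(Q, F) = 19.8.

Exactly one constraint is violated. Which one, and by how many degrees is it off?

Tangent(A1, QF) at Q — off by 7.10°.

A = (0.00, 0.00) ✓; A.y = 0.00, K.y = 0.00 ✓; |AK| = 24.00 ✓; ∠(JK, KA) = 90.00° ✓; |JK| = 8.000 ✓; bearing(J→Q) − bearing(J→K) = 85.00° ✓; |JQ| = 8.000 ✓; ∠(JQ, QF) = 97.10° ✗; |QF| = 19.80 ✓.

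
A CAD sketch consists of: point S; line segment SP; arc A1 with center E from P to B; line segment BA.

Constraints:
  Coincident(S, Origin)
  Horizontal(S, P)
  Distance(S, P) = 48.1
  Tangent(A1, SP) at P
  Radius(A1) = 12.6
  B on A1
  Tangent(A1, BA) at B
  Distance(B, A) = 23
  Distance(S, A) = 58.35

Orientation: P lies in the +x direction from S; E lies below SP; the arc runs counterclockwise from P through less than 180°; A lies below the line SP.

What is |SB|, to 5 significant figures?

39.919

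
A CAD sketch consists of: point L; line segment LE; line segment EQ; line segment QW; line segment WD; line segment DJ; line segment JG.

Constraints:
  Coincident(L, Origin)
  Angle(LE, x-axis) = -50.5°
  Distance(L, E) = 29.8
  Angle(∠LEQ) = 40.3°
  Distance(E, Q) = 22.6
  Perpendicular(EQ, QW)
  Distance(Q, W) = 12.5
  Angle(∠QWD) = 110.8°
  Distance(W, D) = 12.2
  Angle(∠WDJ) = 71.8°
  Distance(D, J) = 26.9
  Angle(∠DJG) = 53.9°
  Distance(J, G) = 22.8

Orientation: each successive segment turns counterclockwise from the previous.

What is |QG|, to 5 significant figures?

6.8755

L is at the origin; LE runs at -50.5° with length 29.8, so E = (18.955, -22.994). ∠LEQ = 40.3° gives EQ at 89.200° from the x-axis; with |EQ| = 22.6, Q = (19.271, -0.39662). The perpendicularity gives QW at right angles to EQ, so QW runs at 179.20°; with |QW| = 12.5, W = (6.7719, -0.22209). ∠QWD = 110.8° gives WD at -111.60° from the x-axis; with |WD| = 12.2, D = (2.2808, -11.565). ∠WDJ = 71.8° gives DJ at -3.4000° from the x-axis; with |DJ| = 26.9, J = (29.133, -13.161). ∠DJG = 53.9° gives JG at 122.70° from the x-axis; with |JG| = 22.8, G = (16.816, 6.0257). Then |QG| = |G − Q| = 6.8755.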